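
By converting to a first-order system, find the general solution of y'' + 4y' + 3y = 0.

y(t) = C_1e^(-3t) + C_2e^(-t)

Let x_1 = y, x_2 = y'. Then x_1' = x_2 and x_2' = -3x_1 - 4x_2.
A = [[0,1],[-3,-4]]; det(A-λI) = λ^2 + 4λ + 3.
Eigenvalues λ = -3, -1 with eigenvectors (1,-3), (1,-1).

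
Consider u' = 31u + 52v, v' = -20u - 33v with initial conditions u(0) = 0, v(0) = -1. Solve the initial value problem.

Coefficient matrix A = [[31, 52], [-20, -33]].
Characteristic polynomial det(A - λI) = λ^2 + 2λ + 17 = 0.
Eigenvalues λ = -1 ± 4i (complex conjugate pair).
For λ=-1+4i: an eigenvector is (3,-2) - i(-2,1) = (3 + 2i, -2 - i).
A real fundamental pair from Re and Im of e^((-1+4i)t)v: X_1 = e^(-t)(cos(4t)·(3,-2) + sin(4t)·(-2,1)), X_2 = e^(-t)(sin(4t)·(3,-2) - cos(4t)·(-2,1)).
General solution: C_1X_1 + C_2X_2.
Applying u(0)=0, v(0)=-1 gives C_1=2, C_2=-3.

u(t) = -13e^(-t)sin(4t), v(t) = 8e^(-t)sin(4t) - e^(-t)cos(4t)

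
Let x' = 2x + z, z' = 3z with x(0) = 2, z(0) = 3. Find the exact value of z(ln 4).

192

A = [[2,1],[0,3]]; eigenvalues λ = 3, 2.
Eigenvectors: (1,1) for λ=3, (-1,0) for λ=2.
From the initial condition, c_1 = 3, c_2 = 1.
z(ln 4) = (3)(4^3)(1) + (1)(4^2)(0) = 192.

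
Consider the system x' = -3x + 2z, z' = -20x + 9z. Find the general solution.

Coefficient matrix A = [[-3, 2], [-20, 9]].
Characteristic polynomial det(A - λI) = λ^2 - 6λ + 13 = 0.
Eigenvalues λ = 3 ± 2i (complex conjugate pair).
For λ=3+2i: an eigenvector is (-1,-3) - i(0,1) = (-1, -3 - i).
A real fundamental pair from Re and Im of e^((3+2i)t)v: X_1 = e^(3t)(cos(2t)·(-1,-3) + sin(2t)·(0,1)), X_2 = e^(3t)(sin(2t)·(-1,-3) - cos(2t)·(0,1)).
General solution: c_1X_1 + c_2X_2.

x(t) = -c_1e^(3t)cos(2t) - c_2e^(3t)sin(2t), z(t) = c_1e^(3t)sin(2t) - 3c_1e^(3t)cos(2t) - 3c_2e^(3t)sin(2t) - c_2e^(3t)cos(2t)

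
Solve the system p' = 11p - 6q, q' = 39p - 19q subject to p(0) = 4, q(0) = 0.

p(t) = 20e^(-4t)sin(3t) + 4e^(-4t)cos(3t), q(t) = 52e^(-4t)sin(3t)

Coefficient matrix A = [[11, -6], [39, -19]].
Characteristic polynomial det(A - λI) = λ^2 + 8λ + 25 = 0.
Eigenvalues λ = -4 ± 3i (complex conjugate pair).
For λ=-4+3i: an eigenvector is (1,3) - i(-1,-2) = (1 + i, 3 + 2i).
A real fundamental pair from Re and Im of e^((-4+3i)t)v: X_1 = e^(-4t)(cos(3t)·(1,3) + sin(3t)·(-1,-2)), X_2 = e^(-4t)(sin(3t)·(1,3) - cos(3t)·(-1,-2)).
General solution: c_1X_1 + c_2X_2.
Applying p(0)=4, q(0)=0 gives c_1=-8, c_2=12.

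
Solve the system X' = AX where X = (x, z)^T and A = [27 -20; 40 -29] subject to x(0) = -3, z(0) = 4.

Coefficient matrix A = [[27, -20], [40, -29]].
Characteristic polynomial det(A - λI) = λ^2 + 2λ + 17 = 0.
Eigenvalues λ = -1 ± 4i (complex conjugate pair).
For λ=-1+4i: an eigenvector is (2,3) - i(-1,-1) = (2 + i, 3 + i).
A real fundamental pair from Re and Im of e^((-1+4i)t)v: X_1 = e^(-t)(cos(4t)·(2,3) + sin(4t)·(-1,-1)), X_2 = e^(-t)(sin(4t)·(2,3) - cos(4t)·(-1,-1)).
General solution: c_1X_1 + c_2X_2.
Applying x(0)=-3, z(0)=4 gives c_1=7, c_2=-17.

x(t) = -41e^(-t)sin(4t) - 3e^(-t)cos(4t), z(t) = -58e^(-t)sin(4t) + 4e^(-t)cos(4t)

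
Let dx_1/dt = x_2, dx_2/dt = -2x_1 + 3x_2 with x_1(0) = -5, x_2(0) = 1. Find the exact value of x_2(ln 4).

A = [[0,1],[-2,3]]; eigenvalues λ = 1, 2.
Eigenvectors: (1,1) for λ=1, (-1,-2) for λ=2.
From the initial condition, c_1 = -11, c_2 = -6.
x_2(ln 4) = (-11)(4^1)(1) + (-6)(4^2)(-2) = 148.

148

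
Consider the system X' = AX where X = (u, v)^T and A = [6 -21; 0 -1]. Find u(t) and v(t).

Coefficient matrix A = [[6, -21], [0, -1]].
Characteristic polynomial det(A - λI) = λ^2 - 5λ - 6 = 0.
Eigenvalues λ = 6, -1.
For λ=6: (A-λI) row 1 is [0, -21], so an eigenvector is (1, 0).
For λ=-1: (A-λI) row 1 is [7, -21], so an eigenvector is (-3, -1).
General solution: c_1e^(6t)(1,0) + c_2e^(-t)(-3,-1).

u(t) = c_1e^(6t) - 3c_2e^(-t), v(t) = -c_2e^(-t)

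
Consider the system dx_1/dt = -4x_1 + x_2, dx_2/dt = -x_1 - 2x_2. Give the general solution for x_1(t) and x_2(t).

x_1(t) = c_1e^(-3t) + c_2te^(-3t) + 2c_2e^(-3t), x_2(t) = c_1e^(-3t) + c_2te^(-3t) + 3c_2e^(-3t)

Coefficient matrix A = [[-4, 1], [-1, -2]].
Characteristic polynomial det(A - λI) = λ^2 + 6λ + 9 = 0.
Single eigenvalue λ = -3 with algebraic multiplicity 2.
Eigenvector v = (1,1); generalized eigenvector w with (A-λI)w=v is (2,3).
General solution: e^(-3t)[c_1·v + c_2·(t·v + w)].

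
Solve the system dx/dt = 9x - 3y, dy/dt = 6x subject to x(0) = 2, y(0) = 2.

x(t) = 2e^(6t), y(t) = 2e^(6t)

Coefficient matrix A = [[9, -3], [6, 0]].
Characteristic polynomial det(A - λI) = λ^2 - 9λ + 18 = 0.
Eigenvalues λ = 3, 6.
For λ=3: (A-λI) row 1 is [6, -3], so an eigenvector is (1, 2).
For λ=6: (A-λI) row 1 is [3, -3], so an eigenvector is (1, 1).
General solution: c_1e^(3t)(1,2) + c_2e^(6t)(1,1).
Applying x(0)=2, y(0)=2 gives c_1=0, c_2=2.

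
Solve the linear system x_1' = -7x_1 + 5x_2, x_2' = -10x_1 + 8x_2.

x_1(t) = -c_1e^(3t) + c_2e^(-2t), x_2(t) = -2c_1e^(3t) + c_2e^(-2t)

Coefficient matrix A = [[-7, 5], [-10, 8]].
Characteristic polynomial det(A - λI) = λ^2 - λ - 6 = 0.
Eigenvalues λ = 3, -2.
For λ=3: (A-λI) row 1 is [-10, 5], so an eigenvector is (-1, -2).
For λ=-2: (A-λI) row 1 is [-5, 5], so an eigenvector is (1, 1).
General solution: c_1e^(3t)(-1,-2) + c_2e^(-2t)(1,1).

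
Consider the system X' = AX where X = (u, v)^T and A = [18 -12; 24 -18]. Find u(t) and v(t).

u(t) = C_1e^(6t) + C_2e^(-6t), v(t) = C_1e^(6t) + 2C_2e^(-6t)

Coefficient matrix A = [[18, -12], [24, -18]].
Characteristic polynomial det(A - λI) = λ^2 - 36 = 0.
Eigenvalues λ = 6, -6.
For λ=6: (A-λI) row 1 is [12, -12], so an eigenvector is (1, 1).
For λ=-6: (A-λI) row 1 is [24, -12], so an eigenvector is (1, 2).
General solution: C_1e^(6t)(1,1) + C_2e^(-6t)(1,2).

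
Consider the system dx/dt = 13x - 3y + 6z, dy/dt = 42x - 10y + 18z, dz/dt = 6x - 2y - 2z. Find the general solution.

Coefficient matrix A = [[13, -3, 6], [42, -10, 18], [6, -2, -2]].
det(A - λI) = 0 gives eigenvalues λ = 4, -1, -2.
For λ=4: eigenvector (1,3,0).
For λ=-1: eigenvector (3,10,-2).
For λ=-2: eigenvector (-1,-3,1).
General solution: K_1e^(4t)(1,3,0) + K_2e^(-t)(3,10,-2) + K_3e^(-2t)(-1,-3,1).

x(t) = K_1e^(4t) + 3K_2e^(-t) - K_3e^(-2t), y(t) = 3K_1e^(4t) + 10K_2e^(-t) - 3K_3e^(-2t), z(t) = -2K_2e^(-t) + K_3e^(-2t)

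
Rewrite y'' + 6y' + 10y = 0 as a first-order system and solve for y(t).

y(t) = K_1e^(-3t)cos(t) + K_2e^(-3t)sin(t)

Let x_1 = y, x_2 = y'. Then x_1' = x_2 and x_2' = -10x_1 - 6x_2.
A = [[0,1],[-10,-6]]; det(A-λI) = λ^2 + 6λ + 10.
Eigenvalues λ = -3 ± i.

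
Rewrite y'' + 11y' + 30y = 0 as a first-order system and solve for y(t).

y(t) = K_1e^(-5t) + K_2e^(-6t)

Let x_1 = y, x_2 = y'. Then x_1' = x_2 and x_2' = -30x_1 - 11x_2.
A = [[0,1],[-30,-11]]; det(A-λI) = λ^2 + 11λ + 30.
Eigenvalues λ = -5, -6 with eigenvectors (1,-5), (1,-6).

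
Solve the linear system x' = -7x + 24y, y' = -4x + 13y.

Coefficient matrix A = [[-7, 24], [-4, 13]].
Characteristic polynomial det(A - λI) = λ^2 - 6λ + 5 = 0.
Eigenvalues λ = 1, 5.
For λ=1: (A-λI) row 1 is [-8, 24], so an eigenvector is (-3, -1).
For λ=5: (A-λI) row 1 is [-12, 24], so an eigenvector is (-2, -1).
General solution: C_1e^(t)(-3,-1) + C_2e^(5t)(-2,-1).

x(t) = -3C_1e^(t) - 2C_2e^(5t), y(t) = -C_1e^(t) - C_2e^(5t)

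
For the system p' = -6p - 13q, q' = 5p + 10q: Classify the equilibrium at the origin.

unstable spiral

A = [[-6,-13],[5,10]]; det(A-λI) = λ^2 - 4λ + 5.
λ = 2 ± i: positive real part.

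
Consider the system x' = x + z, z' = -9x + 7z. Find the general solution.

Coefficient matrix A = [[1, 1], [-9, 7]].
Characteristic polynomial det(A - λI) = λ^2 - 8λ + 16 = 0.
Single eigenvalue λ = 4 with algebraic multiplicity 2.
Eigenvector v = (-1,-3); generalized eigenvector w with (A-λI)w=v is (1,2).
General solution: e^(4t)[C_1·v + C_2·(t·v + w)].

x(t) = -C_1e^(4t) - C_2te^(4t) + C_2e^(4t), z(t) = -3C_1e^(4t) - 3C_2te^(4t) + 2C_2e^(4t)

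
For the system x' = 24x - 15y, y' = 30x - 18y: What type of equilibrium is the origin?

unstable spiral

A = [[24,-15],[30,-18]]; det(A-λI) = λ^2 - 6λ + 18.
λ = 3 ± 3i: positive real part.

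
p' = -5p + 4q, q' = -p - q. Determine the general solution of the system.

Coefficient matrix A = [[-5, 4], [-1, -1]].
Characteristic polynomial det(A - λI) = λ^2 + 6λ + 9 = 0.
Single eigenvalue λ = -3 with algebraic multiplicity 2.
Eigenvector v = (-2,-1); generalized eigenvector w with (A-λI)w=v is (3,1).
General solution: e^(-3t)[K_1·v + K_2·(t·v + w)].

p(t) = -2K_1e^(-3t) - 2K_2te^(-3t) + 3K_2e^(-3t), q(t) = -K_1e^(-3t) - K_2te^(-3t) + K_2e^(-3t)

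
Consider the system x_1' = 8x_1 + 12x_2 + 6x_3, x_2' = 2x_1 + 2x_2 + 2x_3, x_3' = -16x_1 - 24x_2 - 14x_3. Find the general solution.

Coefficient matrix A = [[8, 12, 6], [2, 2, 2], [-16, -24, -14]].
det(A - λI) = 0 gives eigenvalues λ = -4, 2, -2.
For λ=-4: eigenvector (1,1,-4).
For λ=2: eigenvector (1,0,-1).
For λ=-2: eigenvector (0,1,-2).
General solution: K_1e^(-4t)(1,1,-4) + K_2e^(2t)(1,0,-1) + K_3e^(-2t)(0,1,-2).

x_1(t) = K_1e^(-4t) + K_2e^(2t), x_2(t) = K_1e^(-4t) + K_3e^(-2t), x_3(t) = -4K_1e^(-4t) - K_2e^(2t) - 2K_3e^(-2t)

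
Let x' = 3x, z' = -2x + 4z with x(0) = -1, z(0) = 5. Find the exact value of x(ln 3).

-27

A = [[3,0],[-2,4]]; eigenvalues λ = 3, 4.
Eigenvectors: (-1,-2) for λ=3, (0,1) for λ=4.
From the initial condition, c_1 = 1, c_2 = 7.
x(ln 3) = (1)(3^3)(-1) + (7)(3^4)(0) = -27.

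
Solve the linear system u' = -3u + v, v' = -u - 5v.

u(t) = c_1e^(-4t) + c_2te^(-4t) - c_2e^(-4t), v(t) = -c_1e^(-4t) - c_2te^(-4t) + 2c_2e^(-4t)

Coefficient matrix A = [[-3, 1], [-1, -5]].
Characteristic polynomial det(A - λI) = λ^2 + 8λ + 16 = 0.
Single eigenvalue λ = -4 with algebraic multiplicity 2.
Eigenvector v = (1,-1); generalized eigenvector w with (A-λI)w=v is (-1,2).
General solution: e^(-4t)[c_1·v + c_2·(t·v + w)].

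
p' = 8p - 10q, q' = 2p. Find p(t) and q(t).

Coefficient matrix A = [[8, -10], [2, 0]].
Characteristic polynomial det(A - λI) = λ^2 - 8λ + 20 = 0.
Eigenvalues λ = 4 ± 2i (complex conjugate pair).
For λ=4+2i: an eigenvector is (-1,0) - i(-2,-1) = (-1 + 2i, 0 + i).
A real fundamental pair from Re and Im of e^((4+2i)t)v: X_1 = e^(4t)(cos(2t)·(-1,0) + sin(2t)·(-2,-1)), X_2 = e^(4t)(sin(2t)·(-1,0) - cos(2t)·(-2,-1)).
General solution: K_1X_1 + K_2X_2.

p(t) = -2K_1e^(4t)sin(2t) - K_1e^(4t)cos(2t) - K_2e^(4t)sin(2t) + 2K_2e^(4t)cos(2t), q(t) = -K_1e^(4t)sin(2t) + K_2e^(4t)cos(2t)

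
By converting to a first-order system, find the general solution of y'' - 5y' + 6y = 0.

y(t) = c_1e^(2t) + c_2e^(3t)

Let x_1 = y, x_2 = y'. Then x_1' = x_2 and x_2' = -6x_1 + 5x_2.
A = [[0,1],[-6,5]]; det(A-λI) = λ^2 - 5λ + 6.
Eigenvalues λ = 2, 3 with eigenvectors (1,2), (1,3).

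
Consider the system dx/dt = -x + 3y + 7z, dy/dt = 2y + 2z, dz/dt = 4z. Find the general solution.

x(t) = C_1e^(-t) - C_2e^(2t) + 2C_3e^(4t), y(t) = -C_2e^(2t) + C_3e^(4t), z(t) = C_3e^(4t)

Coefficient matrix A = [[-1, 3, 7], [0, 2, 2], [0, 0, 4]].
det(A - λI) = 0 gives eigenvalues λ = -1, 2, 4.
For λ=-1: eigenvector (1,0,0).
For λ=2: eigenvector (-1,-1,0).
For λ=4: eigenvector (2,1,1).
General solution: C_1e^(-t)(1,0,0) + C_2e^(2t)(-1,-1,0) + C_3e^(4t)(2,1,1).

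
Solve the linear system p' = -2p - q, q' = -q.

p(t) = -C_1e^(-2t) + C_2e^(-t), q(t) = -C_2e^(-t)

Coefficient matrix A = [[-2, -1], [0, -1]].
Characteristic polynomial det(A - λI) = λ^2 + 3λ + 2 = 0.
Eigenvalues λ = -2, -1.
For λ=-2: (A-λI) row 1 is [0, -1], so an eigenvector is (-1, 0).
For λ=-1: (A-λI) row 1 is [-1, -1], so an eigenvector is (1, -1).
General solution: C_1e^(-2t)(-1,0) + C_2e^(-t)(1,-1).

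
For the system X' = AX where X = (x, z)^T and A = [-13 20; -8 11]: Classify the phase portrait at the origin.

A = [[-13,20],[-8,11]]; det(A-λI) = λ^2 + 2λ + 17.
λ = -1 ± 4i: negative real part.

stable spiral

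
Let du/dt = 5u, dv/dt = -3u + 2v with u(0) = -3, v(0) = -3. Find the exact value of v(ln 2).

A = [[5,0],[-3,2]]; eigenvalues λ = 5, 2.
Eigenvectors: (-1,1) for λ=5, (0,-1) for λ=2.
From the initial condition, c_1 = 3, c_2 = 6.
v(ln 2) = (3)(2^5)(1) + (6)(2^2)(-1) = 72.

72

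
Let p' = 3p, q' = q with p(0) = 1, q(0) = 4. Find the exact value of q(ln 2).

A = [[3,0],[0,1]]; eigenvalues λ = 1, 3.
Eigenvectors: (0,-1) for λ=1, (1,0) for λ=3.
From the initial condition, c_1 = -4, c_2 = 1.
q(ln 2) = (-4)(2^1)(-1) + (1)(2^3)(0) = 8.

8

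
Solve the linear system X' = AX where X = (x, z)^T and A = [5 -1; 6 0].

x(t) = -K_1e^(2t) - K_2e^(3t), z(t) = -3K_1e^(2t) - 2K_2e^(3t)

Coefficient matrix A = [[5, -1], [6, 0]].
Characteristic polynomial det(A - λI) = λ^2 - 5λ + 6 = 0.
Eigenvalues λ = 2, 3.
For λ=2: (A-λI) row 1 is [3, -1], so an eigenvector is (-1, -3).
For λ=3: (A-λI) row 1 is [2, -1], so an eigenvector is (-1, -2).
General solution: K_1e^(2t)(-1,-3) + K_2e^(3t)(-1,-2).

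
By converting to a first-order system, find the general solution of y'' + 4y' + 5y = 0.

Let x_1 = y, x_2 = y'. Then x_1' = x_2 and x_2' = -5x_1 - 4x_2.
A = [[0,1],[-5,-4]]; det(A-λI) = λ^2 + 4λ + 5.
Eigenvalues λ = -2 ± i.

y(t) = c_1e^(-2t)cos(t) + c_2e^(-2t)sin(t)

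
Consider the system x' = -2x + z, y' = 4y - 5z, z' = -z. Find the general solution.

Coefficient matrix A = [[-2, 0, 1], [0, 4, -5], [0, 0, -1]].
det(A - λI) = 0 gives eigenvalues λ = -2, 4, -1.
For λ=-2: eigenvector (1,0,0).
For λ=4: eigenvector (0,1,0).
For λ=-1: eigenvector (1,1,1).
General solution: c_1e^(-2t)(1,0,0) + c_2e^(4t)(0,1,0) + c_3e^(-t)(1,1,1).

x(t) = c_1e^(-2t) + c_3e^(-t), y(t) = c_2e^(4t) + c_3e^(-t), z(t) = c_3e^(-t)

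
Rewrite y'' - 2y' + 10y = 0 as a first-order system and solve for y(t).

y(t) = K_1e^(t)cos(3t) + K_2e^(t)sin(3t)

Let x_1 = y, x_2 = y'. Then x_1' = x_2 and x_2' = -10x_1 + 2x_2.
A = [[0,1],[-10,2]]; det(A-λI) = λ^2 - 2λ + 10.
Eigenvalues λ = 1 ± 3i.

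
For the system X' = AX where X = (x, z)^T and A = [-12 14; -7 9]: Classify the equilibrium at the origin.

A = [[-12,14],[-7,9]]; det(A-λI) = λ^2 + 3λ - 10.
λ = 2, -5: opposite signs.

saddle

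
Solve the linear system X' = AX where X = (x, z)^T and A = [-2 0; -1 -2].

Coefficient matrix A = [[-2, 0], [-1, -2]].
Characteristic polynomial det(A - λI) = λ^2 + 4λ + 4 = 0.
Single eigenvalue λ = -2 with algebraic multiplicity 2.
Eigenvector v = (0,-1); generalized eigenvector w with (A-λI)w=v is (1,-1).
General solution: e^(-2t)[K_1·v + K_2·(t·v + w)].

x(t) = K_2e^(-2t), z(t) = -K_1e^(-2t) - K_2te^(-2t) - K_2e^(-2t)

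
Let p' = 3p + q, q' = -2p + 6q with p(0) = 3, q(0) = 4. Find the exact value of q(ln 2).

A = [[3,1],[-2,6]]; eigenvalues λ = 4, 5.
Eigenvectors: (1,1) for λ=4, (1,2) for λ=5.
From the initial condition, c_1 = 2, c_2 = 1.
q(ln 2) = (2)(2^4)(1) + (1)(2^5)(2) = 96.

96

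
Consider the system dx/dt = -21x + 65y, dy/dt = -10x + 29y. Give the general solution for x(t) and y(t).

Coefficient matrix A = [[-21, 65], [-10, 29]].
Characteristic polynomial det(A - λI) = λ^2 - 8λ + 41 = 0.
Eigenvalues λ = 4 ± 5i (complex conjugate pair).
For λ=4+5i: an eigenvector is (2,1) - i(3,1) = (2 - 3i, 1 - i).
A real fundamental pair from Re and Im of e^((4+5i)t)v: X_1 = e^(4t)(cos(5t)·(2,1) + sin(5t)·(3,1)), X_2 = e^(4t)(sin(5t)·(2,1) - cos(5t)·(3,1)).
General solution: K_1X_1 + K_2X_2.

x(t) = 3K_1e^(4t)sin(5t) + 2K_1e^(4t)cos(5t) + 2K_2e^(4t)sin(5t) - 3K_2e^(4t)cos(5t), y(t) = K_1e^(4t)sin(5t) + K_1e^(4t)cos(5t) + K_2e^(4t)sin(5t) - K_2e^(4t)cos(5t)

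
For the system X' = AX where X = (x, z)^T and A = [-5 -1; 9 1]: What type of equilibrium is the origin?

stable improper node

A = [[-5,-1],[9,1]]; det(A-λI) = λ^2 + 4λ + 4.
repeated λ = -2 with a single eigenvector.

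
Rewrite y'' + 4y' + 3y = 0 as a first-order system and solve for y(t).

y(t) = C_1e^(-t) + C_2e^(-3t)

Let x_1 = y, x_2 = y'. Then x_1' = x_2 and x_2' = -3x_1 - 4x_2.
A = [[0,1],[-3,-4]]; det(A-λI) = λ^2 + 4λ + 3.
Eigenvalues λ = -1, -3 with eigenvectors (1,-1), (1,-3).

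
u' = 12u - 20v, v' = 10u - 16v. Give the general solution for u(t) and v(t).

Coefficient matrix A = [[12, -20], [10, -16]].
Characteristic polynomial det(A - λI) = λ^2 + 4λ + 8 = 0.
Eigenvalues λ = -2 ± 2i (complex conjugate pair).
For λ=-2+2i: an eigenvector is (-1,-1) - i(3,2) = (-1 - 3i, -1 - 2i).
A real fundamental pair from Re and Im of e^((-2+2i)t)v: X_1 = e^(-2t)(cos(2t)·(-1,-1) + sin(2t)·(3,2)), X_2 = e^(-2t)(sin(2t)·(-1,-1) - cos(2t)·(3,2)).
General solution: c_1X_1 + c_2X_2.

u(t) = 3c_1e^(-2t)sin(2t) - c_1e^(-2t)cos(2t) - c_2e^(-2t)sin(2t) - 3c_2e^(-2t)cos(2t), v(t) = 2c_1e^(-2t)sin(2t) - c_1e^(-2t)cos(2t) - c_2e^(-2t)sin(2t) - 2c_2e^(-2t)cos(2t)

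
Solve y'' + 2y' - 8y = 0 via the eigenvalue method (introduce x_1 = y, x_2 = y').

y(t) = C_1e^(-4t) + C_2e^(2t)

Let x_1 = y, x_2 = y'. Then x_1' = x_2 and x_2' = 8x_1 - 2x_2.
A = [[0,1],[8,-2]]; det(A-λI) = λ^2 + 2λ - 8.
Eigenvalues λ = -4, 2 with eigenvectors (1,-4), (1,2).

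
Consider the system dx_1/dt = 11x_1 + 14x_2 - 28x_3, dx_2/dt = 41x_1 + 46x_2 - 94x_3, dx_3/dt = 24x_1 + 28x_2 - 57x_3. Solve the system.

x_1(t) = -C_1e^(-3t) + 2C_2e^(4t), x_2(t) = -3C_1e^(-3t) + 7C_2e^(4t) + 2C_3e^(-t), x_3(t) = -2C_1e^(-3t) + 4C_2e^(4t) + C_3e^(-t)

Coefficient matrix A = [[11, 14, -28], [41, 46, -94], [24, 28, -57]].
det(A - λI) = 0 gives eigenvalues λ = -3, 4, -1.
For λ=-3: eigenvector (-1,-3,-2).
For λ=4: eigenvector (2,7,4).
For λ=-1: eigenvector (0,2,1).
General solution: C_1e^(-3t)(-1,-3,-2) + C_2e^(4t)(2,7,4) + C_3e^(-t)(0,2,1).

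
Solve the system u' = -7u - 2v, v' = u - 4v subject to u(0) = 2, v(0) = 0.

Coefficient matrix A = [[-7, -2], [1, -4]].
Characteristic polynomial det(A - λI) = λ^2 + 11λ + 30 = 0.
Eigenvalues λ = -5, -6.
For λ=-5: (A-λI) row 1 is [-2, -2], so an eigenvector is (-1, 1).
For λ=-6: (A-λI) row 1 is [-1, -2], so an eigenvector is (-2, 1).
General solution: c_1e^(-5t)(-1,1) + c_2e^(-6t)(-2,1).
Applying u(0)=2, v(0)=0 gives c_1=2, c_2=-2.

u(t) = -2e^(-5t) + 4e^(-6t), v(t) = 2e^(-5t) - 2e^(-6t)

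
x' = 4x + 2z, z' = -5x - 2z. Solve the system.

Coefficient matrix A = [[4, 2], [-5, -2]].
Characteristic polynomial det(A - λI) = λ^2 - 2λ + 2 = 0.
Eigenvalues λ = 1 ± i (complex conjugate pair).
For λ=1+i: an eigenvector is (-1,1) - i(-1,2) = (-1 + i, 1 - 2i).
A real fundamental pair from Re and Im of e^((1+i)t)v: X_1 = e^(t)(cos(t)·(-1,1) + sin(t)·(-1,2)), X_2 = e^(t)(sin(t)·(-1,1) - cos(t)·(-1,2)).
General solution: K_1X_1 + K_2X_2.

x(t) = -K_1e^(t)sin(t) - K_1e^(t)cos(t) - K_2e^(t)sin(t) + K_2e^(t)cos(t), z(t) = 2K_1e^(t)sin(t) + K_1e^(t)cos(t) + K_2e^(t)sin(t) - 2K_2e^(t)cos(t)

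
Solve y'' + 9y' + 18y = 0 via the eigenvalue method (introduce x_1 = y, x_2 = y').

Let x_1 = y, x_2 = y'. Then x_1' = x_2 and x_2' = -18x_1 - 9x_2.
A = [[0,1],[-18,-9]]; det(A-λI) = λ^2 + 9λ + 18.
Eigenvalues λ = -6, -3 with eigenvectors (1,-6), (1,-3).

y(t) = c_1e^(-6t) + c_2e^(-3t)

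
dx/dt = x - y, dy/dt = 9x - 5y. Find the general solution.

x(t) = K_1e^(-2t) + K_2te^(-2t) + K_2e^(-2t), y(t) = 3K_1e^(-2t) + 3K_2te^(-2t) + 2K_2e^(-2t)

Coefficient matrix A = [[1, -1], [9, -5]].
Characteristic polynomial det(A - λI) = λ^2 + 4λ + 4 = 0.
Single eigenvalue λ = -2 with algebraic multiplicity 2.
Eigenvector v = (1,3); generalized eigenvector w with (A-λI)w=v is (1,2).
General solution: e^(-2t)[K_1·v + K_2·(t·v + w)].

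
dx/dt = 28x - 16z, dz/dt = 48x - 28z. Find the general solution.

Coefficient matrix A = [[28, -16], [48, -28]].
Characteristic polynomial det(A - λI) = λ^2 - 16 = 0.
Eigenvalues λ = -4, 4.
For λ=-4: (A-λI) row 1 is [32, -16], so an eigenvector is (1, 2).
For λ=4: (A-λI) row 1 is [24, -16], so an eigenvector is (-2, -3).
General solution: K_1e^(-4t)(1,2) + K_2e^(4t)(-2,-3).

x(t) = K_1e^(-4t) - 2K_2e^(4t), z(t) = 2K_1e^(-4t) - 3K_2e^(4t)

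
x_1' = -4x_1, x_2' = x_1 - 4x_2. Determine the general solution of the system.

Coefficient matrix A = [[-4, 0], [1, -4]].
Characteristic polynomial det(A - λI) = λ^2 + 8λ + 16 = 0.
Single eigenvalue λ = -4 with algebraic multiplicity 2.
Eigenvector v = (0,1); generalized eigenvector w with (A-λI)w=v is (1,-3).
General solution: e^(-4t)[C_1·v + C_2·(t·v + w)].

x_1(t) = C_2e^(-4t), x_2(t) = C_1e^(-4t) + C_2te^(-4t) - 3C_2e^(-4t)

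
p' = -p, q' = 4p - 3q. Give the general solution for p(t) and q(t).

p(t) = K_1e^(-t), q(t) = 2K_1e^(-t) - K_2e^(-3t)

Coefficient matrix A = [[-1, 0], [4, -3]].
Characteristic polynomial det(A - λI) = λ^2 + 4λ + 3 = 0.
Eigenvalues λ = -1, -3.
For λ=-1: (A-λI) row 2 is [4, -2], so an eigenvector is (1, 2).
For λ=-3: (A-λI) row 1 is [2, 0], so an eigenvector is (0, -1).
General solution: K_1e^(-t)(1,2) + K_2e^(-3t)(0,-1).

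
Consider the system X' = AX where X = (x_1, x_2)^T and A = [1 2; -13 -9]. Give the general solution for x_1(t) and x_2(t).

x_1(t) = -K_1e^(-4t)sin(t) - K_1e^(-4t)cos(t) - K_2e^(-4t)sin(t) + K_2e^(-4t)cos(t), x_2(t) = 3K_1e^(-4t)sin(t) + 2K_1e^(-4t)cos(t) + 2K_2e^(-4t)sin(t) - 3K_2e^(-4t)cos(t)

Coefficient matrix A = [[1, 2], [-13, -9]].
Characteristic polynomial det(A - λI) = λ^2 + 8λ + 17 = 0.
Eigenvalues λ = -4 ± i (complex conjugate pair).
For λ=-4+i: an eigenvector is (-1,2) - i(-1,3) = (-1 + i, 2 - 3i).
A real fundamental pair from Re and Im of e^((-4+i)t)v: X_1 = e^(-4t)(cos(t)·(-1,2) + sin(t)·(-1,3)), X_2 = e^(-4t)(sin(t)·(-1,2) - cos(t)·(-1,3)).
General solution: K_1X_1 + K_2X_2.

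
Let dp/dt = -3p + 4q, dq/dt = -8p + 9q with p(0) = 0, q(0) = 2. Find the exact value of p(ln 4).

A = [[-3,4],[-8,9]]; eigenvalues λ = 1, 5.
Eigenvectors: (-1,-1) for λ=1, (1,2) for λ=5.
From the initial condition, c_1 = 2, c_2 = 2.
p(ln 4) = (2)(4^1)(-1) + (2)(4^5)(1) = 2040.

2040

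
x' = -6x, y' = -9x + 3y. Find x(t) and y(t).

x(t) = -c_1e^(-6t), y(t) = -c_1e^(-6t) + c_2e^(3t)

Coefficient matrix A = [[-6, 0], [-9, 3]].
Characteristic polynomial det(A - λI) = λ^2 + 3λ - 18 = 0.
Eigenvalues λ = -6, 3.
For λ=-6: (A-λI) row 2 is [-9, 9], so an eigenvector is (-1, -1).
For λ=3: (A-λI) row 1 is [-9, 0], so an eigenvector is (0, 1).
General solution: c_1e^(-6t)(-1,-1) + c_2e^(3t)(0,1).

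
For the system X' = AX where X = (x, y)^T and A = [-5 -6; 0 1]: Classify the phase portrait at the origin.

A = [[-5,-6],[0,1]]; det(A-λI) = λ^2 + 4λ - 5.
λ = 1, -5: opposite signs.

saddle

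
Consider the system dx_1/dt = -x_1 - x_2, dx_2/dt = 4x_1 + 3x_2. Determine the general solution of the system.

x_1(t) = c_1e^(t) + c_2te^(t) + c_2e^(t), x_2(t) = -2c_1e^(t) - 2c_2te^(t) - 3c_2e^(t)

Coefficient matrix A = [[-1, -1], [4, 3]].
Characteristic polynomial det(A - λI) = λ^2 - 2λ + 1 = 0.
Single eigenvalue λ = 1 with algebraic multiplicity 2.
Eigenvector v = (1,-2); generalized eigenvector w with (A-λI)w=v is (1,-3).
General solution: e^(t)[c_1·v + c_2·(t·v + w)].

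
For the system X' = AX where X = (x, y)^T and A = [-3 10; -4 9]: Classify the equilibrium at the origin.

unstable spiral

A = [[-3,10],[-4,9]]; det(A-λI) = λ^2 - 6λ + 13.
λ = 3 ± 2i: positive real part.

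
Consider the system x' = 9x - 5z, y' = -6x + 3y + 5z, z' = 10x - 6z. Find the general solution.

x(t) = K_1e^(-t) - K_3e^(4t), y(t) = -K_1e^(-t) + K_2e^(3t) + K_3e^(4t), z(t) = 2K_1e^(-t) - K_3e^(4t)

Coefficient matrix A = [[9, 0, -5], [-6, 3, 5], [10, 0, -6]].
det(A - λI) = 0 gives eigenvalues λ = -1, 3, 4.
For λ=-1: eigenvector (1,-1,2).
For λ=3: eigenvector (0,1,0).
For λ=4: eigenvector (-1,1,-1).
General solution: K_1e^(-t)(1,-1,2) + K_2e^(3t)(0,1,0) + K_3e^(4t)(-1,1,-1).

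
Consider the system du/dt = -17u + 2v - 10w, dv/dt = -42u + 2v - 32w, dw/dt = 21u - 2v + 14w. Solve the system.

Coefficient matrix A = [[-17, 2, -10], [-42, 2, -32], [21, -2, 14]].
det(A - λI) = 0 gives eigenvalues λ = -3, -2, 4.
For λ=-3: eigenvector (1,2,-1).
For λ=-2: eigenvector (2,5,-2).
For λ=4: eigenvector (-2,-6,3).
General solution: K_1e^(-3t)(1,2,-1) + K_2e^(-2t)(2,5,-2) + K_3e^(4t)(-2,-6,3).

u(t) = K_1e^(-3t) + 2K_2e^(-2t) - 2K_3e^(4t), v(t) = 2K_1e^(-3t) + 5K_2e^(-2t) - 6K_3e^(4t), w(t) = -K_1e^(-3t) - 2K_2e^(-2t) + 3K_3e^(4t)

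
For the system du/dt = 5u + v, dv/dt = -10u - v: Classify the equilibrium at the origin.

unstable spiral

A = [[5,1],[-10,-1]]; det(A-λI) = λ^2 - 4λ + 5.
λ = 2 ± i: positive real part.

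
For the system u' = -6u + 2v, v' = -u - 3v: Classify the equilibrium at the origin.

A = [[-6,2],[-1,-3]]; det(A-λI) = λ^2 + 9λ + 20.
λ = -5, -4: both negative.

stable node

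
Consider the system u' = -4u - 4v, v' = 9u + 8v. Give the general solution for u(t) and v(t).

u(t) = 2C_1e^(2t) + 2C_2te^(2t) + C_2e^(2t), v(t) = -3C_1e^(2t) - 3C_2te^(2t) - 2C_2e^(2t)

Coefficient matrix A = [[-4, -4], [9, 8]].
Characteristic polynomial det(A - λI) = λ^2 - 4λ + 4 = 0.
Single eigenvalue λ = 2 with algebraic multiplicity 2.
Eigenvector v = (2,-3); generalized eigenvector w with (A-λI)w=v is (1,-2).
General solution: e^(2t)[C_1·v + C_2·(t·v + w)].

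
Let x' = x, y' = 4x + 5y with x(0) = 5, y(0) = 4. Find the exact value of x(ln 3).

15

A = [[1,0],[4,5]]; eigenvalues λ = 1, 5.
Eigenvectors: (-1,1) for λ=1, (0,1) for λ=5.
From the initial condition, c_1 = -5, c_2 = 9.
x(ln 3) = (-5)(3^1)(-1) + (9)(3^5)(0) = 15.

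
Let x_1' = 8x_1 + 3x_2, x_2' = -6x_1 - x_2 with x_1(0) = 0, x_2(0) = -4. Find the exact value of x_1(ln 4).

-4032

A = [[8,3],[-6,-1]]; eigenvalues λ = 2, 5.
Eigenvectors: (1,-2) for λ=2, (-1,1) for λ=5.
From the initial condition, c_1 = 4, c_2 = 4.
x_1(ln 4) = (4)(4^2)(1) + (4)(4^5)(-1) = -4032.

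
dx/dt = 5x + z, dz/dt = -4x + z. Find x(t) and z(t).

x(t) = c_1e^(3t) + c_2te^(3t) - c_2e^(3t), z(t) = -2c_1e^(3t) - 2c_2te^(3t) + 3c_2e^(3t)

Coefficient matrix A = [[5, 1], [-4, 1]].
Characteristic polynomial det(A - λI) = λ^2 - 6λ + 9 = 0.
Single eigenvalue λ = 3 with algebraic multiplicity 2.
Eigenvector v = (1,-2); generalized eigenvector w with (A-λI)w=v is (-1,3).
General solution: e^(3t)[c_1·v + c_2·(t·v + w)].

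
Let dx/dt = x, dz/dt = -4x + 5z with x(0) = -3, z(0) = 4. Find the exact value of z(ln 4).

A = [[1,0],[-4,5]]; eigenvalues λ = 5, 1.
Eigenvectors: (0,-1) for λ=5, (1,1) for λ=1.
From the initial condition, c_1 = -7, c_2 = -3.
z(ln 4) = (-7)(4^5)(-1) + (-3)(4^1)(1) = 7156.

7156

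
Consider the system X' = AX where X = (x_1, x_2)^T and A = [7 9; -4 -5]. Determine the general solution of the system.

x_1(t) = 3c_1e^(t) + 3c_2te^(t) + 2c_2e^(t), x_2(t) = -2c_1e^(t) - 2c_2te^(t) - c_2e^(t)

Coefficient matrix A = [[7, 9], [-4, -5]].
Characteristic polynomial det(A - λI) = λ^2 - 2λ + 1 = 0.
Single eigenvalue λ = 1 with algebraic multiplicity 2.
Eigenvector v = (3,-2); generalized eigenvector w with (A-λI)w=v is (2,-1).
General solution: e^(t)[c_1·v + c_2·(t·v + w)].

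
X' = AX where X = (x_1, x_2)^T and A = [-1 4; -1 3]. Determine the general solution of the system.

x_1(t) = -2K_1e^(t) - 2K_2te^(t) - K_2e^(t), x_2(t) = -K_1e^(t) - K_2te^(t) - K_2e^(t)

Coefficient matrix A = [[-1, 4], [-1, 3]].
Characteristic polynomial det(A - λI) = λ^2 - 2λ + 1 = 0.
Single eigenvalue λ = 1 with algebraic multiplicity 2.
Eigenvector v = (-2,-1); generalized eigenvector w with (A-λI)w=v is (-1,-1).
General solution: e^(t)[K_1·v + K_2·(t·v + w)].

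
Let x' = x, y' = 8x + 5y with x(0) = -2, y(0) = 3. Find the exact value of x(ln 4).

A = [[1,0],[8,5]]; eigenvalues λ = 1, 5.
Eigenvectors: (-1,2) for λ=1, (0,-1) for λ=5.
From the initial condition, c_1 = 2, c_2 = 1.
x(ln 4) = (2)(4^1)(-1) + (1)(4^5)(0) = -8.

-8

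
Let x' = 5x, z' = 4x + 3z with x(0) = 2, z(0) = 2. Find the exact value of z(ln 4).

A = [[5,0],[4,3]]; eigenvalues λ = 3, 5.
Eigenvectors: (0,1) for λ=3, (-1,-2) for λ=5.
From the initial condition, c_1 = -2, c_2 = -2.
z(ln 4) = (-2)(4^3)(1) + (-2)(4^5)(-2) = 3968.

3968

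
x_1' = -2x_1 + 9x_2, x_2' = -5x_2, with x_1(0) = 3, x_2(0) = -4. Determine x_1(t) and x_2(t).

x_1(t) = -9e^(-2t) + 12e^(-5t), x_2(t) = -4e^(-5t)

Coefficient matrix A = [[-2, 9], [0, -5]].
Characteristic polynomial det(A - λI) = λ^2 + 7λ + 10 = 0.
Eigenvalues λ = -2, -5.
For λ=-2: (A-λI) row 1 is [0, 9], so an eigenvector is (-1, 0).
For λ=-5: (A-λI) row 1 is [3, 9], so an eigenvector is (-3, 1).
General solution: K_1e^(-2t)(-1,0) + K_2e^(-5t)(-3,1).
Applying x_1(0)=3, x_2(0)=-4 gives K_1=9, K_2=-4.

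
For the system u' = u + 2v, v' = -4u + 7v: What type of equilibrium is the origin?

A = [[1,2],[-4,7]]; det(A-λI) = λ^2 - 8λ + 15.
λ = 3, 5: both positive.

unstable node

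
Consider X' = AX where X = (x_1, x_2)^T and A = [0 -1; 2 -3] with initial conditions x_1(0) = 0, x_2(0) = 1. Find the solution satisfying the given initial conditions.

Coefficient matrix A = [[0, -1], [2, -3]].
Characteristic polynomial det(A - λI) = λ^2 + 3λ + 2 = 0.
Eigenvalues λ = -1, -2.
For λ=-1: (A-λI) row 1 is [1, -1], so an eigenvector is (-1, -1).
For λ=-2: (A-λI) row 1 is [2, -1], so an eigenvector is (-1, -2).
General solution: C_1e^(-t)(-1,-1) + C_2e^(-2t)(-1,-2).
Applying x_1(0)=0, x_2(0)=1 gives C_1=1, C_2=-1.

x_1(t) = -e^(-t) + e^(-2t), x_2(t) = -e^(-t) + 2e^(-2t)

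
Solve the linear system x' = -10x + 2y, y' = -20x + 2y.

Coefficient matrix A = [[-10, 2], [-20, 2]].
Characteristic polynomial det(A - λI) = λ^2 + 8λ + 20 = 0.
Eigenvalues λ = -4 ± 2i (complex conjugate pair).
For λ=-4+2i: an eigenvector is (0,-1) - i(-1,-3) = (0 + i, -1 + 3i).
A real fundamental pair from Re and Im of e^((-4+2i)t)v: X_1 = e^(-4t)(cos(2t)·(0,-1) + sin(2t)·(-1,-3)), X_2 = e^(-4t)(sin(2t)·(0,-1) - cos(2t)·(-1,-3)).
General solution: K_1X_1 + K_2X_2.

x(t) = -K_1e^(-4t)sin(2t) + K_2e^(-4t)cos(2t), y(t) = -3K_1e^(-4t)sin(2t) - K_1e^(-4t)cos(2t) - K_2e^(-4t)sin(2t) + 3K_2e^(-4t)cos(2t)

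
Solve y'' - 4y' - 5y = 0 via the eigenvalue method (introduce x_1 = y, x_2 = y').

Let x_1 = y, x_2 = y'. Then x_1' = x_2 and x_2' = 5x_1 + 4x_2.
A = [[0,1],[5,4]]; det(A-λI) = λ^2 - 4λ - 5.
Eigenvalues λ = 5, -1 with eigenvectors (1,5), (1,-1).

y(t) = C_1e^(5t) + C_2e^(-t)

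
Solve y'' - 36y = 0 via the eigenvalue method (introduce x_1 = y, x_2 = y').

y(t) = K_1e^(-6t) + K_2e^(6t)

Let x_1 = y, x_2 = y'. Then x_1' = x_2 and x_2' = 36x_1.
A = [[0,1],[36,0]]; det(A-λI) = λ^2 - 36.
Eigenvalues λ = -6, 6 with eigenvectors (1,-6), (1,6).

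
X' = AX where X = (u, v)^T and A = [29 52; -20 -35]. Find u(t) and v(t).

Coefficient matrix A = [[29, 52], [-20, -35]].
Characteristic polynomial det(A - λI) = λ^2 + 6λ + 25 = 0.
Eigenvalues λ = -3 ± 4i (complex conjugate pair).
For λ=-3+4i: an eigenvector is (2,-1) - i(3,-2) = (2 - 3i, -1 + 2i).
A real fundamental pair from Re and Im of e^((-3+4i)t)v: X_1 = e^(-3t)(cos(4t)·(2,-1) + sin(4t)·(3,-2)), X_2 = e^(-3t)(sin(4t)·(2,-1) - cos(4t)·(3,-2)).
General solution: K_1X_1 + K_2X_2.

u(t) = 3K_1e^(-3t)sin(4t) + 2K_1e^(-3t)cos(4t) + 2K_2e^(-3t)sin(4t) - 3K_2e^(-3t)cos(4t), v(t) = -2K_1e^(-3t)sin(4t) - K_1e^(-3t)cos(4t) - K_2e^(-3t)sin(4t) + 2K_2e^(-3t)cos(4t)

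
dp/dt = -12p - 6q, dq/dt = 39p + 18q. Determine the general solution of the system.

p(t) = c_1e^(3t)sin(3t) + c_1e^(3t)cos(3t) + c_2e^(3t)sin(3t) - c_2e^(3t)cos(3t), q(t) = -2c_1e^(3t)sin(3t) - 3c_1e^(3t)cos(3t) - 3c_2e^(3t)sin(3t) + 2c_2e^(3t)cos(3t)

Coefficient matrix A = [[-12, -6], [39, 18]].
Characteristic polynomial det(A - λI) = λ^2 - 6λ + 18 = 0.
Eigenvalues λ = 3 ± 3i (complex conjugate pair).
For λ=3+3i: an eigenvector is (1,-3) - i(1,-2) = (1 - i, -3 + 2i).
A real fundamental pair from Re and Im of e^((3+3i)t)v: X_1 = e^(3t)(cos(3t)·(1,-3) + sin(3t)·(1,-2)), X_2 = e^(3t)(sin(3t)·(1,-3) - cos(3t)·(1,-2)).
General solution: c_1X_1 + c_2X_2.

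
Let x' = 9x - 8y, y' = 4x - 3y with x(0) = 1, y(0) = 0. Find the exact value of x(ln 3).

483

A = [[9,-8],[4,-3]]; eigenvalues λ = 1, 5.
Eigenvectors: (1,1) for λ=1, (-2,-1) for λ=5.
From the initial condition, c_1 = -1, c_2 = -1.
x(ln 3) = (-1)(3^1)(1) + (-1)(3^5)(-2) = 483.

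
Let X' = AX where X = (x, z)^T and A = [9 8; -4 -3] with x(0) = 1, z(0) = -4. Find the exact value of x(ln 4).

A = [[9,8],[-4,-3]]; eigenvalues λ = 1, 5.
Eigenvectors: (-1,1) for λ=1, (-2,1) for λ=5.
From the initial condition, c_1 = -7, c_2 = 3.
x(ln 4) = (-7)(4^1)(-1) + (3)(4^5)(-2) = -6116.

-6116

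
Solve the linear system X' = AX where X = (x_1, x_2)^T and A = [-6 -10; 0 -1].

Coefficient matrix A = [[-6, -10], [0, -1]].
Characteristic polynomial det(A - λI) = λ^2 + 7λ + 6 = 0.
Eigenvalues λ = -1, -6.
For λ=-1: (A-λI) row 1 is [-5, -10], so an eigenvector is (-2, 1).
For λ=-6: (A-λI) row 1 is [0, -10], so an eigenvector is (-1, 0).
General solution: K_1e^(-t)(-2,1) + K_2e^(-6t)(-1,0).

x_1(t) = -2K_1e^(-t) - K_2e^(-6t), x_2(t) = K_1e^(-t)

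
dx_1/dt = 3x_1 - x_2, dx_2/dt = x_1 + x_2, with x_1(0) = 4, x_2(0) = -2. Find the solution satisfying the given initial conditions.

x_1(t) = 6te^(2t) + 4e^(2t), x_2(t) = 6te^(2t) - 2e^(2t)

Coefficient matrix A = [[3, -1], [1, 1]].
Characteristic polynomial det(A - λI) = λ^2 - 4λ + 4 = 0.
Single eigenvalue λ = 2 with algebraic multiplicity 2.
Eigenvector v = (1,1); generalized eigenvector w with (A-λI)w=v is (3,2).
General solution: e^(2t)[C_1·v + C_2·(t·v + w)].
Applying x_1(0)=4, x_2(0)=-2 gives C_1=-14, C_2=6.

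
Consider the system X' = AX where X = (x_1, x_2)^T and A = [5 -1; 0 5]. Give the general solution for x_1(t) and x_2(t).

x_1(t) = c_1e^(5t) + c_2te^(5t) + 3c_2e^(5t), x_2(t) = -c_2e^(5t)

Coefficient matrix A = [[5, -1], [0, 5]].
Characteristic polynomial det(A - λI) = λ^2 - 10λ + 25 = 0.
Single eigenvalue λ = 5 with algebraic multiplicity 2.
Eigenvector v = (1,0); generalized eigenvector w with (A-λI)w=v is (3,-1).
General solution: e^(5t)[c_1·v + c_2·(t·v + w)].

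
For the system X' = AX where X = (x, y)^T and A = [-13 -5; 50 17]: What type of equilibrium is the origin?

A = [[-13,-5],[50,17]]; det(A-λI) = λ^2 - 4λ + 29.
λ = 2 ± 5i: positive real part.

unstable spiral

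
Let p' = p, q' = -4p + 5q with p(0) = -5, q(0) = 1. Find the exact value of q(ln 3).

1443

A = [[1,0],[-4,5]]; eigenvalues λ = 5, 1.
Eigenvectors: (0,1) for λ=5, (-1,-1) for λ=1.
From the initial condition, c_1 = 6, c_2 = 5.
q(ln 3) = (6)(3^5)(1) + (5)(3^1)(-1) = 1443.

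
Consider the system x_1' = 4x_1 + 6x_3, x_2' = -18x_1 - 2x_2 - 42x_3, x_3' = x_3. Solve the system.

x_1(t) = K_1e^(4t) - 2K_3e^(t), x_2(t) = -3K_1e^(4t) + K_2e^(-2t) - 2K_3e^(t), x_3(t) = K_3e^(t)

Coefficient matrix A = [[4, 0, 6], [-18, -2, -42], [0, 0, 1]].
det(A - λI) = 0 gives eigenvalues λ = 4, -2, 1.
For λ=4: eigenvector (1,-3,0).
For λ=-2: eigenvector (0,1,0).
For λ=1: eigenvector (-2,-2,1).
General solution: K_1e^(4t)(1,-3,0) + K_2e^(-2t)(0,1,0) + K_3e^(t)(-2,-2,1).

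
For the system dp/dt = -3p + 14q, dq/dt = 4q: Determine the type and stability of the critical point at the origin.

saddle

A = [[-3,14],[0,4]]; det(A-λI) = λ^2 - λ - 12.
λ = 4, -3: opposite signs.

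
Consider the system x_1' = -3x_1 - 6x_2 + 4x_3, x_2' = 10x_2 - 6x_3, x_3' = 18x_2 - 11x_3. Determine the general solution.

Coefficient matrix A = [[-3, -6, 4], [0, 10, -6], [0, 18, -11]].
det(A - λI) = 0 gives eigenvalues λ = -3, -2, 1.
For λ=-3: eigenvector (1,0,0).
For λ=-2: eigenvector (2,1,2).
For λ=1: eigenvector (0,-2,-3).
General solution: C_1e^(-3t)(1,0,0) + C_2e^(-2t)(2,1,2) + C_3e^(t)(0,-2,-3).

x_1(t) = C_1e^(-3t) + 2C_2e^(-2t), x_2(t) = C_2e^(-2t) - 2C_3e^(t), x_3(t) = 2C_2e^(-2t) - 3C_3e^(t)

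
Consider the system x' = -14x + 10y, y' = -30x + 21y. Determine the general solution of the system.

Coefficient matrix A = [[-14, 10], [-30, 21]].
Characteristic polynomial det(A - λI) = λ^2 - 7λ + 6 = 0.
Eigenvalues λ = 6, 1.
For λ=6: (A-λI) row 1 is [-20, 10], so an eigenvector is (1, 2).
For λ=1: (A-λI) row 1 is [-15, 10], so an eigenvector is (2, 3).
General solution: K_1e^(6t)(1,2) + K_2e^(t)(2,3).

x(t) = K_1e^(6t) + 2K_2e^(t), y(t) = 2K_1e^(6t) + 3K_2e^(t)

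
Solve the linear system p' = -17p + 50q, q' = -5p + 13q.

Coefficient matrix A = [[-17, 50], [-5, 13]].
Characteristic polynomial det(A - λI) = λ^2 + 4λ + 29 = 0.
Eigenvalues λ = -2 ± 5i (complex conjugate pair).
For λ=-2+5i: an eigenvector is (-3,-1) - i(-1,0) = (-3 + i, -1).
A real fundamental pair from Re and Im of e^((-2+5i)t)v: X_1 = e^(-2t)(cos(5t)·(-3,-1) + sin(5t)·(-1,0)), X_2 = e^(-2t)(sin(5t)·(-3,-1) - cos(5t)·(-1,0)).
General solution: C_1X_1 + C_2X_2.

p(t) = -C_1e^(-2t)sin(5t) - 3C_1e^(-2t)cos(5t) - 3C_2e^(-2t)sin(5t) + C_2e^(-2t)cos(5t), q(t) = -C_1e^(-2t)cos(5t) - C_2e^(-2t)sin(5t)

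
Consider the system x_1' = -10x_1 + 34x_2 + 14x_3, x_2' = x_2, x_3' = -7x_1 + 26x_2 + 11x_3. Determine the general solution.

Coefficient matrix A = [[-10, 34, 14], [0, 1, 0], [-7, 26, 11]].
det(A - λI) = 0 gives eigenvalues λ = -3, 1, 4.
For λ=-3: eigenvector (-2,0,-1).
For λ=1: eigenvector (-2,1,-4).
For λ=4: eigenvector (1,0,1).
General solution: c_1e^(-3t)(-2,0,-1) + c_2e^(t)(-2,1,-4) + c_3e^(4t)(1,0,1).

x_1(t) = -2c_1e^(-3t) - 2c_2e^(t) + c_3e^(4t), x_2(t) = c_2e^(t), x_3(t) = -c_1e^(-3t) - 4c_2e^(t) + c_3e^(4t)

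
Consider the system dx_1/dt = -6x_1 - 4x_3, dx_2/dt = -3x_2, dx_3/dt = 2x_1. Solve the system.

x_1(t) = 2C_1e^(-4t) - C_2e^(-2t), x_2(t) = C_3e^(-3t), x_3(t) = -C_1e^(-4t) + C_2e^(-2t)

Coefficient matrix A = [[-6, 0, -4], [0, -3, 0], [2, 0, 0]].
det(A - λI) = 0 gives eigenvalues λ = -4, -2, -3.
For λ=-4: eigenvector (2,0,-1).
For λ=-2: eigenvector (-1,0,1).
For λ=-3: eigenvector (0,1,0).
General solution: C_1e^(-4t)(2,0,-1) + C_2e^(-2t)(-1,0,1) + C_3e^(-3t)(0,1,0).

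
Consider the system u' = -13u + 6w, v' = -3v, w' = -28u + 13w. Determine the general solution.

Coefficient matrix A = [[-13, 0, 6], [0, -3, 0], [-28, 0, 13]].
det(A - λI) = 0 gives eigenvalues λ = -1, -3, 1.
For λ=-1: eigenvector (1,0,2).
For λ=-3: eigenvector (0,1,0).
For λ=1: eigenvector (3,0,7).
General solution: c_1e^(-t)(1,0,2) + c_2e^(-3t)(0,1,0) + c_3e^(t)(3,0,7).

u(t) = c_1e^(-t) + 3c_3e^(t), v(t) = c_2e^(-3t), w(t) = 2c_1e^(-t) + 7c_3e^(t)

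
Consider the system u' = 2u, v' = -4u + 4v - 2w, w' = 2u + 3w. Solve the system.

Coefficient matrix A = [[2, 0, 0], [-4, 4, -2], [2, 0, 3]].
det(A - λI) = 0 gives eigenvalues λ = 3, 4, 2.
For λ=3: eigenvector (0,2,1).
For λ=4: eigenvector (0,1,0).
For λ=2: eigenvector (1,0,-2).
General solution: C_1e^(3t)(0,2,1) + C_2e^(4t)(0,1,0) + C_3e^(2t)(1,0,-2).

u(t) = C_3e^(2t), v(t) = 2C_1e^(3t) + C_2e^(4t), w(t) = C_1e^(3t) - 2C_3e^(2t)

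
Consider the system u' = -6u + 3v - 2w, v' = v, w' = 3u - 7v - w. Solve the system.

u(t) = -2K_1e^(-3t) + K_2e^(t) + K_3e^(-4t), v(t) = K_2e^(t), w(t) = 3K_1e^(-3t) - 2K_2e^(t) - K_3e^(-4t)

Coefficient matrix A = [[-6, 3, -2], [0, 1, 0], [3, -7, -1]].
det(A - λI) = 0 gives eigenvalues λ = -3, 1, -4.
For λ=-3: eigenvector (-2,0,3).
For λ=1: eigenvector (1,1,-2).
For λ=-4: eigenvector (1,0,-1).
General solution: K_1e^(-3t)(-2,0,3) + K_2e^(t)(1,1,-2) + K_3e^(-4t)(1,0,-1).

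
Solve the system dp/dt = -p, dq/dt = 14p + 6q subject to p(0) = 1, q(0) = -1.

Coefficient matrix A = [[-1, 0], [14, 6]].
Characteristic polynomial det(A - λI) = λ^2 - 5λ - 6 = 0.
Eigenvalues λ = -1, 6.
For λ=-1: (A-λI) row 2 is [14, 7], so an eigenvector is (-1, 2).
For λ=6: (A-λI) row 1 is [-7, 0], so an eigenvector is (0, 1).
General solution: K_1e^(-t)(-1,2) + K_2e^(6t)(0,1).
Applying p(0)=1, q(0)=-1 gives K_1=-1, K_2=1.

p(t) = e^(-t), q(t) = e^(6t) - 2e^(-t)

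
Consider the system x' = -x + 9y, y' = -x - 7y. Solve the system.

x(t) = 3c_1e^(-4t) + 3c_2te^(-4t) + c_2e^(-4t), y(t) = -c_1e^(-4t) - c_2te^(-4t)

Coefficient matrix A = [[-1, 9], [-1, -7]].
Characteristic polynomial det(A - λI) = λ^2 + 8λ + 16 = 0.
Single eigenvalue λ = -4 with algebraic multiplicity 2.
Eigenvector v = (3,-1); generalized eigenvector w with (A-λI)w=v is (1,0).
General solution: e^(-4t)[c_1·v + c_2·(t·v + w)].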